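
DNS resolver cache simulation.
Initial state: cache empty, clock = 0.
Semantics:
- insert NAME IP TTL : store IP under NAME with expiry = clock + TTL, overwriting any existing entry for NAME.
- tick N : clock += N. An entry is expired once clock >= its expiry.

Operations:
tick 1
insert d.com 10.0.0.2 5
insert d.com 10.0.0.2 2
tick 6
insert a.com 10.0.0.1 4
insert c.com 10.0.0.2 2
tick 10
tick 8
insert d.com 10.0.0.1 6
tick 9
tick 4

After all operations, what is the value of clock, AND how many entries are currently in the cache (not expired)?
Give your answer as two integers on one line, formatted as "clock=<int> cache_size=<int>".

Op 1: tick 1 -> clock=1.
Op 2: insert d.com -> 10.0.0.2 (expiry=1+5=6). clock=1
Op 3: insert d.com -> 10.0.0.2 (expiry=1+2=3). clock=1
Op 4: tick 6 -> clock=7. purged={d.com}
Op 5: insert a.com -> 10.0.0.1 (expiry=7+4=11). clock=7
Op 6: insert c.com -> 10.0.0.2 (expiry=7+2=9). clock=7
Op 7: tick 10 -> clock=17. purged={a.com,c.com}
Op 8: tick 8 -> clock=25.
Op 9: insert d.com -> 10.0.0.1 (expiry=25+6=31). clock=25
Op 10: tick 9 -> clock=34. purged={d.com}
Op 11: tick 4 -> clock=38.
Final clock = 38
Final cache (unexpired): {} -> size=0

Answer: clock=38 cache_size=0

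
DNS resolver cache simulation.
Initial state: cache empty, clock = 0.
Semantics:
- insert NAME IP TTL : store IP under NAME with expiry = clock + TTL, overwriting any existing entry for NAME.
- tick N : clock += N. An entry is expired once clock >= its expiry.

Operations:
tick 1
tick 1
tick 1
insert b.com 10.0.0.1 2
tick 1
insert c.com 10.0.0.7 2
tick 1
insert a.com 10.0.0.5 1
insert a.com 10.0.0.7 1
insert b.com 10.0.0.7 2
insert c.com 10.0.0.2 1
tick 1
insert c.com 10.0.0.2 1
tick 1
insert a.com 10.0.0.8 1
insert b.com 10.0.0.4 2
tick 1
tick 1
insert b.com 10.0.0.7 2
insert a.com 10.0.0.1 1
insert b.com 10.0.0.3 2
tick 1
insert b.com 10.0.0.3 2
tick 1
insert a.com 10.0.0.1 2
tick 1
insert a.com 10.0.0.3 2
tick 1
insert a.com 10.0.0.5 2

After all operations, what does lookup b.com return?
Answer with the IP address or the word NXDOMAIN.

Answer: NXDOMAIN

Derivation:
Op 1: tick 1 -> clock=1.
Op 2: tick 1 -> clock=2.
Op 3: tick 1 -> clock=3.
Op 4: insert b.com -> 10.0.0.1 (expiry=3+2=5). clock=3
Op 5: tick 1 -> clock=4.
Op 6: insert c.com -> 10.0.0.7 (expiry=4+2=6). clock=4
Op 7: tick 1 -> clock=5. purged={b.com}
Op 8: insert a.com -> 10.0.0.5 (expiry=5+1=6). clock=5
Op 9: insert a.com -> 10.0.0.7 (expiry=5+1=6). clock=5
Op 10: insert b.com -> 10.0.0.7 (expiry=5+2=7). clock=5
Op 11: insert c.com -> 10.0.0.2 (expiry=5+1=6). clock=5
Op 12: tick 1 -> clock=6. purged={a.com,c.com}
Op 13: insert c.com -> 10.0.0.2 (expiry=6+1=7). clock=6
Op 14: tick 1 -> clock=7. purged={b.com,c.com}
Op 15: insert a.com -> 10.0.0.8 (expiry=7+1=8). clock=7
Op 16: insert b.com -> 10.0.0.4 (expiry=7+2=9). clock=7
Op 17: tick 1 -> clock=8. purged={a.com}
Op 18: tick 1 -> clock=9. purged={b.com}
Op 19: insert b.com -> 10.0.0.7 (expiry=9+2=11). clock=9
Op 20: insert a.com -> 10.0.0.1 (expiry=9+1=10). clock=9
Op 21: insert b.com -> 10.0.0.3 (expiry=9+2=11). clock=9
Op 22: tick 1 -> clock=10. purged={a.com}
Op 23: insert b.com -> 10.0.0.3 (expiry=10+2=12). clock=10
Op 24: tick 1 -> clock=11.
Op 25: insert a.com -> 10.0.0.1 (expiry=11+2=13). clock=11
Op 26: tick 1 -> clock=12. purged={b.com}
Op 27: insert a.com -> 10.0.0.3 (expiry=12+2=14). clock=12
Op 28: tick 1 -> clock=13.
Op 29: insert a.com -> 10.0.0.5 (expiry=13+2=15). clock=13
lookup b.com: not in cache (expired or never inserted)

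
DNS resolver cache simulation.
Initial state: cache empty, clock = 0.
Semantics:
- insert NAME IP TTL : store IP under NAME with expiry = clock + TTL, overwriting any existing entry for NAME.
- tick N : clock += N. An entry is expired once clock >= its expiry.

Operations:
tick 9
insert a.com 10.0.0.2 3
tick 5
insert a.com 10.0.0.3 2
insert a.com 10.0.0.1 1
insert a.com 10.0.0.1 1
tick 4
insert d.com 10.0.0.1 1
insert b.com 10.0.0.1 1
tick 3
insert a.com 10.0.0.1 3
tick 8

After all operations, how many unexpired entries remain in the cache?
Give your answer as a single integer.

Answer: 0

Derivation:
Op 1: tick 9 -> clock=9.
Op 2: insert a.com -> 10.0.0.2 (expiry=9+3=12). clock=9
Op 3: tick 5 -> clock=14. purged={a.com}
Op 4: insert a.com -> 10.0.0.3 (expiry=14+2=16). clock=14
Op 5: insert a.com -> 10.0.0.1 (expiry=14+1=15). clock=14
Op 6: insert a.com -> 10.0.0.1 (expiry=14+1=15). clock=14
Op 7: tick 4 -> clock=18. purged={a.com}
Op 8: insert d.com -> 10.0.0.1 (expiry=18+1=19). clock=18
Op 9: insert b.com -> 10.0.0.1 (expiry=18+1=19). clock=18
Op 10: tick 3 -> clock=21. purged={b.com,d.com}
Op 11: insert a.com -> 10.0.0.1 (expiry=21+3=24). clock=21
Op 12: tick 8 -> clock=29. purged={a.com}
Final cache (unexpired): {} -> size=0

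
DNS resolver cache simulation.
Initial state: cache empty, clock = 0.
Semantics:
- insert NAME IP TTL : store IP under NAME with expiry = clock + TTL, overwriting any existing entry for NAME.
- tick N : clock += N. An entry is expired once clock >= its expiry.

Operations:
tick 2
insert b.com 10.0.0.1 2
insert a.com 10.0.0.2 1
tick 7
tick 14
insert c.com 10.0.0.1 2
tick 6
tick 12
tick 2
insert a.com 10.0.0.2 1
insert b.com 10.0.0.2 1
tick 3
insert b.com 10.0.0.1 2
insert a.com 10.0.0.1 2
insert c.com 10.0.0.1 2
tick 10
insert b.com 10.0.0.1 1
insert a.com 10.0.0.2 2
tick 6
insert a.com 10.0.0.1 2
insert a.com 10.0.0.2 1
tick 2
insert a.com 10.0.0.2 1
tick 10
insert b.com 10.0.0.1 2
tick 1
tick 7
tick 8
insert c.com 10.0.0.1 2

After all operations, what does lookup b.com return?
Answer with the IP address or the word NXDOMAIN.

Op 1: tick 2 -> clock=2.
Op 2: insert b.com -> 10.0.0.1 (expiry=2+2=4). clock=2
Op 3: insert a.com -> 10.0.0.2 (expiry=2+1=3). clock=2
Op 4: tick 7 -> clock=9. purged={a.com,b.com}
Op 5: tick 14 -> clock=23.
Op 6: insert c.com -> 10.0.0.1 (expiry=23+2=25). clock=23
Op 7: tick 6 -> clock=29. purged={c.com}
Op 8: tick 12 -> clock=41.
Op 9: tick 2 -> clock=43.
Op 10: insert a.com -> 10.0.0.2 (expiry=43+1=44). clock=43
Op 11: insert b.com -> 10.0.0.2 (expiry=43+1=44). clock=43
Op 12: tick 3 -> clock=46. purged={a.com,b.com}
Op 13: insert b.com -> 10.0.0.1 (expiry=46+2=48). clock=46
Op 14: insert a.com -> 10.0.0.1 (expiry=46+2=48). clock=46
Op 15: insert c.com -> 10.0.0.1 (expiry=46+2=48). clock=46
Op 16: tick 10 -> clock=56. purged={a.com,b.com,c.com}
Op 17: insert b.com -> 10.0.0.1 (expiry=56+1=57). clock=56
Op 18: insert a.com -> 10.0.0.2 (expiry=56+2=58). clock=56
Op 19: tick 6 -> clock=62. purged={a.com,b.com}
Op 20: insert a.com -> 10.0.0.1 (expiry=62+2=64). clock=62
Op 21: insert a.com -> 10.0.0.2 (expiry=62+1=63). clock=62
Op 22: tick 2 -> clock=64. purged={a.com}
Op 23: insert a.com -> 10.0.0.2 (expiry=64+1=65). clock=64
Op 24: tick 10 -> clock=74. purged={a.com}
Op 25: insert b.com -> 10.0.0.1 (expiry=74+2=76). clock=74
Op 26: tick 1 -> clock=75.
Op 27: tick 7 -> clock=82. purged={b.com}
Op 28: tick 8 -> clock=90.
Op 29: insert c.com -> 10.0.0.1 (expiry=90+2=92). clock=90
lookup b.com: not in cache (expired or never inserted)

Answer: NXDOMAIN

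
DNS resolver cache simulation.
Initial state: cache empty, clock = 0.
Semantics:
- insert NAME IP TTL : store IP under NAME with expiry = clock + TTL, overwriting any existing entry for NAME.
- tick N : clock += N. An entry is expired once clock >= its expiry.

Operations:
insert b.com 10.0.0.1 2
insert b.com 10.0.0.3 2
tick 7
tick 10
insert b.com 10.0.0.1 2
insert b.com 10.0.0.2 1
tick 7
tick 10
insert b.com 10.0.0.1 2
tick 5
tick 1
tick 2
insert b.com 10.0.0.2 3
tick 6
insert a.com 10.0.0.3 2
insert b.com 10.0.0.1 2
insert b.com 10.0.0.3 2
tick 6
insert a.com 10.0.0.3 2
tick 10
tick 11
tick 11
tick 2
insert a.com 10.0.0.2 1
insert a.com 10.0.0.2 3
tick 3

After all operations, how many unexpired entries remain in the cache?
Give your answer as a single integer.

Answer: 0

Derivation:
Op 1: insert b.com -> 10.0.0.1 (expiry=0+2=2). clock=0
Op 2: insert b.com -> 10.0.0.3 (expiry=0+2=2). clock=0
Op 3: tick 7 -> clock=7. purged={b.com}
Op 4: tick 10 -> clock=17.
Op 5: insert b.com -> 10.0.0.1 (expiry=17+2=19). clock=17
Op 6: insert b.com -> 10.0.0.2 (expiry=17+1=18). clock=17
Op 7: tick 7 -> clock=24. purged={b.com}
Op 8: tick 10 -> clock=34.
Op 9: insert b.com -> 10.0.0.1 (expiry=34+2=36). clock=34
Op 10: tick 5 -> clock=39. purged={b.com}
Op 11: tick 1 -> clock=40.
Op 12: tick 2 -> clock=42.
Op 13: insert b.com -> 10.0.0.2 (expiry=42+3=45). clock=42
Op 14: tick 6 -> clock=48. purged={b.com}
Op 15: insert a.com -> 10.0.0.3 (expiry=48+2=50). clock=48
Op 16: insert b.com -> 10.0.0.1 (expiry=48+2=50). clock=48
Op 17: insert b.com -> 10.0.0.3 (expiry=48+2=50). clock=48
Op 18: tick 6 -> clock=54. purged={a.com,b.com}
Op 19: insert a.com -> 10.0.0.3 (expiry=54+2=56). clock=54
Op 20: tick 10 -> clock=64. purged={a.com}
Op 21: tick 11 -> clock=75.
Op 22: tick 11 -> clock=86.
Op 23: tick 2 -> clock=88.
Op 24: insert a.com -> 10.0.0.2 (expiry=88+1=89). clock=88
Op 25: insert a.com -> 10.0.0.2 (expiry=88+3=91). clock=88
Op 26: tick 3 -> clock=91. purged={a.com}
Final cache (unexpired): {} -> size=0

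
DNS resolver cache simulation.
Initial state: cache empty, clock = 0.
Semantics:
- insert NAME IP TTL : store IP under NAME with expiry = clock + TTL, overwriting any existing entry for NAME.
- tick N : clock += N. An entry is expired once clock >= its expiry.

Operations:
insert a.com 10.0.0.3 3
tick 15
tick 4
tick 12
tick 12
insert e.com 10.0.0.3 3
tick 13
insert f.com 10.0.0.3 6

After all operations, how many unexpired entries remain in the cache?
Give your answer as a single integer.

Answer: 1

Derivation:
Op 1: insert a.com -> 10.0.0.3 (expiry=0+3=3). clock=0
Op 2: tick 15 -> clock=15. purged={a.com}
Op 3: tick 4 -> clock=19.
Op 4: tick 12 -> clock=31.
Op 5: tick 12 -> clock=43.
Op 6: insert e.com -> 10.0.0.3 (expiry=43+3=46). clock=43
Op 7: tick 13 -> clock=56. purged={e.com}
Op 8: insert f.com -> 10.0.0.3 (expiry=56+6=62). clock=56
Final cache (unexpired): {f.com} -> size=1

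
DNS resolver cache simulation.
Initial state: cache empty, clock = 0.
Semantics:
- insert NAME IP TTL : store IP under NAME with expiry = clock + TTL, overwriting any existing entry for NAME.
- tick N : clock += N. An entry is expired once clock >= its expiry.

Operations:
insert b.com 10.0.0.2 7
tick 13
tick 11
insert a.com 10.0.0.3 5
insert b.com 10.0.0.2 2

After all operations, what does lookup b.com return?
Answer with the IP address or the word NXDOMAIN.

Op 1: insert b.com -> 10.0.0.2 (expiry=0+7=7). clock=0
Op 2: tick 13 -> clock=13. purged={b.com}
Op 3: tick 11 -> clock=24.
Op 4: insert a.com -> 10.0.0.3 (expiry=24+5=29). clock=24
Op 5: insert b.com -> 10.0.0.2 (expiry=24+2=26). clock=24
lookup b.com: present, ip=10.0.0.2 expiry=26 > clock=24

Answer: 10.0.0.2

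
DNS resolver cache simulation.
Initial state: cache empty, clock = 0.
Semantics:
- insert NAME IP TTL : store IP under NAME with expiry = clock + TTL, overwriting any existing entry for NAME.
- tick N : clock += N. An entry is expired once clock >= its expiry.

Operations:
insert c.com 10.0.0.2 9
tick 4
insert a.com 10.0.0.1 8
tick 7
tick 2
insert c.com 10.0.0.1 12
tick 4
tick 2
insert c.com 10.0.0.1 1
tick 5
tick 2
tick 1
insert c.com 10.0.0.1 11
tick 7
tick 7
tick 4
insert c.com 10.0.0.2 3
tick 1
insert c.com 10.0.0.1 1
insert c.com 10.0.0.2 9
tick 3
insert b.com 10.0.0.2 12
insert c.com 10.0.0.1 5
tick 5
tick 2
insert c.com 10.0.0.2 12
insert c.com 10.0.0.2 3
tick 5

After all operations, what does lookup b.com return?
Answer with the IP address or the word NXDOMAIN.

Op 1: insert c.com -> 10.0.0.2 (expiry=0+9=9). clock=0
Op 2: tick 4 -> clock=4.
Op 3: insert a.com -> 10.0.0.1 (expiry=4+8=12). clock=4
Op 4: tick 7 -> clock=11. purged={c.com}
Op 5: tick 2 -> clock=13. purged={a.com}
Op 6: insert c.com -> 10.0.0.1 (expiry=13+12=25). clock=13
Op 7: tick 4 -> clock=17.
Op 8: tick 2 -> clock=19.
Op 9: insert c.com -> 10.0.0.1 (expiry=19+1=20). clock=19
Op 10: tick 5 -> clock=24. purged={c.com}
Op 11: tick 2 -> clock=26.
Op 12: tick 1 -> clock=27.
Op 13: insert c.com -> 10.0.0.1 (expiry=27+11=38). clock=27
Op 14: tick 7 -> clock=34.
Op 15: tick 7 -> clock=41. purged={c.com}
Op 16: tick 4 -> clock=45.
Op 17: insert c.com -> 10.0.0.2 (expiry=45+3=48). clock=45
Op 18: tick 1 -> clock=46.
Op 19: insert c.com -> 10.0.0.1 (expiry=46+1=47). clock=46
Op 20: insert c.com -> 10.0.0.2 (expiry=46+9=55). clock=46
Op 21: tick 3 -> clock=49.
Op 22: insert b.com -> 10.0.0.2 (expiry=49+12=61). clock=49
Op 23: insert c.com -> 10.0.0.1 (expiry=49+5=54). clock=49
Op 24: tick 5 -> clock=54. purged={c.com}
Op 25: tick 2 -> clock=56.
Op 26: insert c.com -> 10.0.0.2 (expiry=56+12=68). clock=56
Op 27: insert c.com -> 10.0.0.2 (expiry=56+3=59). clock=56
Op 28: tick 5 -> clock=61. purged={b.com,c.com}
lookup b.com: not in cache (expired or never inserted)

Answer: NXDOMAIN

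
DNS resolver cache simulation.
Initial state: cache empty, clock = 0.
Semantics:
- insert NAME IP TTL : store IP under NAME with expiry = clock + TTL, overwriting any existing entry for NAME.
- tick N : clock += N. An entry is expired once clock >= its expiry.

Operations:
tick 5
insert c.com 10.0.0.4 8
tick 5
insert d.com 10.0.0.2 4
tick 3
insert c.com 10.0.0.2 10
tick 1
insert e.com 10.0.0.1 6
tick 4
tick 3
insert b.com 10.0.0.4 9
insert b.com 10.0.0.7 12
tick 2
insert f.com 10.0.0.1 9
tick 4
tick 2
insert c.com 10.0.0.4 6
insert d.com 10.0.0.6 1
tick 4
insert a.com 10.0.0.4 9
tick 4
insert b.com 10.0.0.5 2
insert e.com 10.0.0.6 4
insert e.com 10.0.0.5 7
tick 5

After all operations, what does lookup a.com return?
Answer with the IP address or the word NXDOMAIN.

Answer: NXDOMAIN

Derivation:
Op 1: tick 5 -> clock=5.
Op 2: insert c.com -> 10.0.0.4 (expiry=5+8=13). clock=5
Op 3: tick 5 -> clock=10.
Op 4: insert d.com -> 10.0.0.2 (expiry=10+4=14). clock=10
Op 5: tick 3 -> clock=13. purged={c.com}
Op 6: insert c.com -> 10.0.0.2 (expiry=13+10=23). clock=13
Op 7: tick 1 -> clock=14. purged={d.com}
Op 8: insert e.com -> 10.0.0.1 (expiry=14+6=20). clock=14
Op 9: tick 4 -> clock=18.
Op 10: tick 3 -> clock=21. purged={e.com}
Op 11: insert b.com -> 10.0.0.4 (expiry=21+9=30). clock=21
Op 12: insert b.com -> 10.0.0.7 (expiry=21+12=33). clock=21
Op 13: tick 2 -> clock=23. purged={c.com}
Op 14: insert f.com -> 10.0.0.1 (expiry=23+9=32). clock=23
Op 15: tick 4 -> clock=27.
Op 16: tick 2 -> clock=29.
Op 17: insert c.com -> 10.0.0.4 (expiry=29+6=35). clock=29
Op 18: insert d.com -> 10.0.0.6 (expiry=29+1=30). clock=29
Op 19: tick 4 -> clock=33. purged={b.com,d.com,f.com}
Op 20: insert a.com -> 10.0.0.4 (expiry=33+9=42). clock=33
Op 21: tick 4 -> clock=37. purged={c.com}
Op 22: insert b.com -> 10.0.0.5 (expiry=37+2=39). clock=37
Op 23: insert e.com -> 10.0.0.6 (expiry=37+4=41). clock=37
Op 24: insert e.com -> 10.0.0.5 (expiry=37+7=44). clock=37
Op 25: tick 5 -> clock=42. purged={a.com,b.com}
lookup a.com: not in cache (expired or never inserted)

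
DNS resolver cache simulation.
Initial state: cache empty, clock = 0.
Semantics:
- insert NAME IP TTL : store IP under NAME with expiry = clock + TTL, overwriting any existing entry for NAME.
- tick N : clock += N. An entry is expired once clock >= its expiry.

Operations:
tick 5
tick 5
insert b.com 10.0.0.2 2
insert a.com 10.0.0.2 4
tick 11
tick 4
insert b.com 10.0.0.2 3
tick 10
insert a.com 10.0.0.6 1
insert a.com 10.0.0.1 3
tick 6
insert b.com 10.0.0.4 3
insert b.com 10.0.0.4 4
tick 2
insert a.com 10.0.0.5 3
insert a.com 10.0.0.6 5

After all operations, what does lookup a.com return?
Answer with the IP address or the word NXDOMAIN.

Op 1: tick 5 -> clock=5.
Op 2: tick 5 -> clock=10.
Op 3: insert b.com -> 10.0.0.2 (expiry=10+2=12). clock=10
Op 4: insert a.com -> 10.0.0.2 (expiry=10+4=14). clock=10
Op 5: tick 11 -> clock=21. purged={a.com,b.com}
Op 6: tick 4 -> clock=25.
Op 7: insert b.com -> 10.0.0.2 (expiry=25+3=28). clock=25
Op 8: tick 10 -> clock=35. purged={b.com}
Op 9: insert a.com -> 10.0.0.6 (expiry=35+1=36). clock=35
Op 10: insert a.com -> 10.0.0.1 (expiry=35+3=38). clock=35
Op 11: tick 6 -> clock=41. purged={a.com}
Op 12: insert b.com -> 10.0.0.4 (expiry=41+3=44). clock=41
Op 13: insert b.com -> 10.0.0.4 (expiry=41+4=45). clock=41
Op 14: tick 2 -> clock=43.
Op 15: insert a.com -> 10.0.0.5 (expiry=43+3=46). clock=43
Op 16: insert a.com -> 10.0.0.6 (expiry=43+5=48). clock=43
lookup a.com: present, ip=10.0.0.6 expiry=48 > clock=43

Answer: 10.0.0.6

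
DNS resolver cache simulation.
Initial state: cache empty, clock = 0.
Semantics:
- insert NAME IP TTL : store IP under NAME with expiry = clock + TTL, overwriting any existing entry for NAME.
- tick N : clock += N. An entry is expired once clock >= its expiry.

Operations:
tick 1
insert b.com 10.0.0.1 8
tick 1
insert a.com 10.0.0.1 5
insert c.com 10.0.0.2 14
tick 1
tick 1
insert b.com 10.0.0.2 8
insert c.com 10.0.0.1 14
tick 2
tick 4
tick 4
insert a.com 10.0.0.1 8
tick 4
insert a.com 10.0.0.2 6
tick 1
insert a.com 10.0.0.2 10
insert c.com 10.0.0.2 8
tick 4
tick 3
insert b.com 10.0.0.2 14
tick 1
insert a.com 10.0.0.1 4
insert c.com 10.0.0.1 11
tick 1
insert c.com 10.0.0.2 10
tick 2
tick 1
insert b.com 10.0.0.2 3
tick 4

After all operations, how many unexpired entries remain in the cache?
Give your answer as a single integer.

Op 1: tick 1 -> clock=1.
Op 2: insert b.com -> 10.0.0.1 (expiry=1+8=9). clock=1
Op 3: tick 1 -> clock=2.
Op 4: insert a.com -> 10.0.0.1 (expiry=2+5=7). clock=2
Op 5: insert c.com -> 10.0.0.2 (expiry=2+14=16). clock=2
Op 6: tick 1 -> clock=3.
Op 7: tick 1 -> clock=4.
Op 8: insert b.com -> 10.0.0.2 (expiry=4+8=12). clock=4
Op 9: insert c.com -> 10.0.0.1 (expiry=4+14=18). clock=4
Op 10: tick 2 -> clock=6.
Op 11: tick 4 -> clock=10. purged={a.com}
Op 12: tick 4 -> clock=14. purged={b.com}
Op 13: insert a.com -> 10.0.0.1 (expiry=14+8=22). clock=14
Op 14: tick 4 -> clock=18. purged={c.com}
Op 15: insert a.com -> 10.0.0.2 (expiry=18+6=24). clock=18
Op 16: tick 1 -> clock=19.
Op 17: insert a.com -> 10.0.0.2 (expiry=19+10=29). clock=19
Op 18: insert c.com -> 10.0.0.2 (expiry=19+8=27). clock=19
Op 19: tick 4 -> clock=23.
Op 20: tick 3 -> clock=26.
Op 21: insert b.com -> 10.0.0.2 (expiry=26+14=40). clock=26
Op 22: tick 1 -> clock=27. purged={c.com}
Op 23: insert a.com -> 10.0.0.1 (expiry=27+4=31). clock=27
Op 24: insert c.com -> 10.0.0.1 (expiry=27+11=38). clock=27
Op 25: tick 1 -> clock=28.
Op 26: insert c.com -> 10.0.0.2 (expiry=28+10=38). clock=28
Op 27: tick 2 -> clock=30.
Op 28: tick 1 -> clock=31. purged={a.com}
Op 29: insert b.com -> 10.0.0.2 (expiry=31+3=34). clock=31
Op 30: tick 4 -> clock=35. purged={b.com}
Final cache (unexpired): {c.com} -> size=1

Answer: 1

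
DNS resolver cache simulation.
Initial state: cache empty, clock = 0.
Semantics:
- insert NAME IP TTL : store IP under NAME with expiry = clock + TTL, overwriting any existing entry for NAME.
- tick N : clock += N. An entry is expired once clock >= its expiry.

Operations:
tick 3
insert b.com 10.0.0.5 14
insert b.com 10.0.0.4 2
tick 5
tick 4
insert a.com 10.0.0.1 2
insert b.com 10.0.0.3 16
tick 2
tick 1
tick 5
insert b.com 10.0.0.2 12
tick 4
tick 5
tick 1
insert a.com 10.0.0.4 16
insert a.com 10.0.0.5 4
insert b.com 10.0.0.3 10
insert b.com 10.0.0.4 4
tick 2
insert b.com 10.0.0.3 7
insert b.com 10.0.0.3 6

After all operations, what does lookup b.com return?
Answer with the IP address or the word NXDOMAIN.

Answer: 10.0.0.3

Derivation:
Op 1: tick 3 -> clock=3.
Op 2: insert b.com -> 10.0.0.5 (expiry=3+14=17). clock=3
Op 3: insert b.com -> 10.0.0.4 (expiry=3+2=5). clock=3
Op 4: tick 5 -> clock=8. purged={b.com}
Op 5: tick 4 -> clock=12.
Op 6: insert a.com -> 10.0.0.1 (expiry=12+2=14). clock=12
Op 7: insert b.com -> 10.0.0.3 (expiry=12+16=28). clock=12
Op 8: tick 2 -> clock=14. purged={a.com}
Op 9: tick 1 -> clock=15.
Op 10: tick 5 -> clock=20.
Op 11: insert b.com -> 10.0.0.2 (expiry=20+12=32). clock=20
Op 12: tick 4 -> clock=24.
Op 13: tick 5 -> clock=29.
Op 14: tick 1 -> clock=30.
Op 15: insert a.com -> 10.0.0.4 (expiry=30+16=46). clock=30
Op 16: insert a.com -> 10.0.0.5 (expiry=30+4=34). clock=30
Op 17: insert b.com -> 10.0.0.3 (expiry=30+10=40). clock=30
Op 18: insert b.com -> 10.0.0.4 (expiry=30+4=34). clock=30
Op 19: tick 2 -> clock=32.
Op 20: insert b.com -> 10.0.0.3 (expiry=32+7=39). clock=32
Op 21: insert b.com -> 10.0.0.3 (expiry=32+6=38). clock=32
lookup b.com: present, ip=10.0.0.3 expiry=38 > clock=32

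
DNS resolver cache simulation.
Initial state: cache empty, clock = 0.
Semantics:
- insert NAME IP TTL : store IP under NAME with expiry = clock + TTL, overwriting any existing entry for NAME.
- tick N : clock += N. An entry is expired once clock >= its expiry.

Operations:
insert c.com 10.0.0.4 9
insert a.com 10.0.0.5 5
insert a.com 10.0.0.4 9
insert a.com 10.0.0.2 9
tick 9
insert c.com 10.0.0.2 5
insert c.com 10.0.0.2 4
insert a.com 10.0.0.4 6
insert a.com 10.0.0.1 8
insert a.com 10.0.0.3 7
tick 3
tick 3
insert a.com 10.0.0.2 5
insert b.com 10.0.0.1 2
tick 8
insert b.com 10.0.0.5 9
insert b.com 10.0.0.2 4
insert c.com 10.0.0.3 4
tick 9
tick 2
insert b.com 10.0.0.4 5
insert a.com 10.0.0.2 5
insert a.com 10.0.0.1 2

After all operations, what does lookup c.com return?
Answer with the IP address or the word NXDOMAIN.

Answer: NXDOMAIN

Derivation:
Op 1: insert c.com -> 10.0.0.4 (expiry=0+9=9). clock=0
Op 2: insert a.com -> 10.0.0.5 (expiry=0+5=5). clock=0
Op 3: insert a.com -> 10.0.0.4 (expiry=0+9=9). clock=0
Op 4: insert a.com -> 10.0.0.2 (expiry=0+9=9). clock=0
Op 5: tick 9 -> clock=9. purged={a.com,c.com}
Op 6: insert c.com -> 10.0.0.2 (expiry=9+5=14). clock=9
Op 7: insert c.com -> 10.0.0.2 (expiry=9+4=13). clock=9
Op 8: insert a.com -> 10.0.0.4 (expiry=9+6=15). clock=9
Op 9: insert a.com -> 10.0.0.1 (expiry=9+8=17). clock=9
Op 10: insert a.com -> 10.0.0.3 (expiry=9+7=16). clock=9
Op 11: tick 3 -> clock=12.
Op 12: tick 3 -> clock=15. purged={c.com}
Op 13: insert a.com -> 10.0.0.2 (expiry=15+5=20). clock=15
Op 14: insert b.com -> 10.0.0.1 (expiry=15+2=17). clock=15
Op 15: tick 8 -> clock=23. purged={a.com,b.com}
Op 16: insert b.com -> 10.0.0.5 (expiry=23+9=32). clock=23
Op 17: insert b.com -> 10.0.0.2 (expiry=23+4=27). clock=23
Op 18: insert c.com -> 10.0.0.3 (expiry=23+4=27). clock=23
Op 19: tick 9 -> clock=32. purged={b.com,c.com}
Op 20: tick 2 -> clock=34.
Op 21: insert b.com -> 10.0.0.4 (expiry=34+5=39). clock=34
Op 22: insert a.com -> 10.0.0.2 (expiry=34+5=39). clock=34
Op 23: insert a.com -> 10.0.0.1 (expiry=34+2=36). clock=34
lookup c.com: not in cache (expired or never inserted)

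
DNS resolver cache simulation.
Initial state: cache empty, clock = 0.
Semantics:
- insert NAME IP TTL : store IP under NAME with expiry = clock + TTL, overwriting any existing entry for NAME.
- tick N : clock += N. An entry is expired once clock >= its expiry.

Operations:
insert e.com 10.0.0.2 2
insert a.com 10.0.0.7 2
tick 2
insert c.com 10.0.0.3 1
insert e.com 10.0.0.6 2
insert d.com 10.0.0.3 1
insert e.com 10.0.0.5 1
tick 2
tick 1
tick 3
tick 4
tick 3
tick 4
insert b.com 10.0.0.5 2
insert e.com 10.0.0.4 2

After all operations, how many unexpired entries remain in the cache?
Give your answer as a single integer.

Op 1: insert e.com -> 10.0.0.2 (expiry=0+2=2). clock=0
Op 2: insert a.com -> 10.0.0.7 (expiry=0+2=2). clock=0
Op 3: tick 2 -> clock=2. purged={a.com,e.com}
Op 4: insert c.com -> 10.0.0.3 (expiry=2+1=3). clock=2
Op 5: insert e.com -> 10.0.0.6 (expiry=2+2=4). clock=2
Op 6: insert d.com -> 10.0.0.3 (expiry=2+1=3). clock=2
Op 7: insert e.com -> 10.0.0.5 (expiry=2+1=3). clock=2
Op 8: tick 2 -> clock=4. purged={c.com,d.com,e.com}
Op 9: tick 1 -> clock=5.
Op 10: tick 3 -> clock=8.
Op 11: tick 4 -> clock=12.
Op 12: tick 3 -> clock=15.
Op 13: tick 4 -> clock=19.
Op 14: insert b.com -> 10.0.0.5 (expiry=19+2=21). clock=19
Op 15: insert e.com -> 10.0.0.4 (expiry=19+2=21). clock=19
Final cache (unexpired): {b.com,e.com} -> size=2

Answer: 2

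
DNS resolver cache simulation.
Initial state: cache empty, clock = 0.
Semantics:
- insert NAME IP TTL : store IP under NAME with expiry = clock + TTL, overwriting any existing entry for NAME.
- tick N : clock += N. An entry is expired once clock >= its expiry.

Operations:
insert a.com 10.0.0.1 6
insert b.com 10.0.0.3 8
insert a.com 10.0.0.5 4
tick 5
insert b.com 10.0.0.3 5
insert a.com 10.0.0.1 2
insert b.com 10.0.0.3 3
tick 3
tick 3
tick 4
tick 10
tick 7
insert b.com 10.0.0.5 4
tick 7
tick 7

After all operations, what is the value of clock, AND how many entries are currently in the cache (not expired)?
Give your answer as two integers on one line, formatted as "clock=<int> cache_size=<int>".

Op 1: insert a.com -> 10.0.0.1 (expiry=0+6=6). clock=0
Op 2: insert b.com -> 10.0.0.3 (expiry=0+8=8). clock=0
Op 3: insert a.com -> 10.0.0.5 (expiry=0+4=4). clock=0
Op 4: tick 5 -> clock=5. purged={a.com}
Op 5: insert b.com -> 10.0.0.3 (expiry=5+5=10). clock=5
Op 6: insert a.com -> 10.0.0.1 (expiry=5+2=7). clock=5
Op 7: insert b.com -> 10.0.0.3 (expiry=5+3=8). clock=5
Op 8: tick 3 -> clock=8. purged={a.com,b.com}
Op 9: tick 3 -> clock=11.
Op 10: tick 4 -> clock=15.
Op 11: tick 10 -> clock=25.
Op 12: tick 7 -> clock=32.
Op 13: insert b.com -> 10.0.0.5 (expiry=32+4=36). clock=32
Op 14: tick 7 -> clock=39. purged={b.com}
Op 15: tick 7 -> clock=46.
Final clock = 46
Final cache (unexpired): {} -> size=0

Answer: clock=46 cache_size=0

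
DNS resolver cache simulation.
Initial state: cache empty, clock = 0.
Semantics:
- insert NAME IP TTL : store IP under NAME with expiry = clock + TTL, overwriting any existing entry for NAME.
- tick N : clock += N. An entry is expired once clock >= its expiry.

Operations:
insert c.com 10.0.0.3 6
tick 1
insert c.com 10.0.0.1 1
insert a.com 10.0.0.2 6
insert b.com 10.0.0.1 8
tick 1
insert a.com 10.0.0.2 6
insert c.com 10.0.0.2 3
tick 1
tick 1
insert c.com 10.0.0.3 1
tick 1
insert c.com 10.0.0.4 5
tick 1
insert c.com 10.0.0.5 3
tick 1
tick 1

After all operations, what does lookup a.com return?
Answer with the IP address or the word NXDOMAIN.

Op 1: insert c.com -> 10.0.0.3 (expiry=0+6=6). clock=0
Op 2: tick 1 -> clock=1.
Op 3: insert c.com -> 10.0.0.1 (expiry=1+1=2). clock=1
Op 4: insert a.com -> 10.0.0.2 (expiry=1+6=7). clock=1
Op 5: insert b.com -> 10.0.0.1 (expiry=1+8=9). clock=1
Op 6: tick 1 -> clock=2. purged={c.com}
Op 7: insert a.com -> 10.0.0.2 (expiry=2+6=8). clock=2
Op 8: insert c.com -> 10.0.0.2 (expiry=2+3=5). clock=2
Op 9: tick 1 -> clock=3.
Op 10: tick 1 -> clock=4.
Op 11: insert c.com -> 10.0.0.3 (expiry=4+1=5). clock=4
Op 12: tick 1 -> clock=5. purged={c.com}
Op 13: insert c.com -> 10.0.0.4 (expiry=5+5=10). clock=5
Op 14: tick 1 -> clock=6.
Op 15: insert c.com -> 10.0.0.5 (expiry=6+3=9). clock=6
Op 16: tick 1 -> clock=7.
Op 17: tick 1 -> clock=8. purged={a.com}
lookup a.com: not in cache (expired or never inserted)

Answer: NXDOMAIN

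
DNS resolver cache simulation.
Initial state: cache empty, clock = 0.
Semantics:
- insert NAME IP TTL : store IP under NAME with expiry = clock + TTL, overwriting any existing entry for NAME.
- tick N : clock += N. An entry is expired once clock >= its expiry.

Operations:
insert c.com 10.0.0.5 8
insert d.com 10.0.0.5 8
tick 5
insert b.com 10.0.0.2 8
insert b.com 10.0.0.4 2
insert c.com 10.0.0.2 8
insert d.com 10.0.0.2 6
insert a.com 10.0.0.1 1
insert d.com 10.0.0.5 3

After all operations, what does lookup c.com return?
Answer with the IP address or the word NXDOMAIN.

Answer: 10.0.0.2

Derivation:
Op 1: insert c.com -> 10.0.0.5 (expiry=0+8=8). clock=0
Op 2: insert d.com -> 10.0.0.5 (expiry=0+8=8). clock=0
Op 3: tick 5 -> clock=5.
Op 4: insert b.com -> 10.0.0.2 (expiry=5+8=13). clock=5
Op 5: insert b.com -> 10.0.0.4 (expiry=5+2=7). clock=5
Op 6: insert c.com -> 10.0.0.2 (expiry=5+8=13). clock=5
Op 7: insert d.com -> 10.0.0.2 (expiry=5+6=11). clock=5
Op 8: insert a.com -> 10.0.0.1 (expiry=5+1=6). clock=5
Op 9: insert d.com -> 10.0.0.5 (expiry=5+3=8). clock=5
lookup c.com: present, ip=10.0.0.2 expiry=13 > clock=5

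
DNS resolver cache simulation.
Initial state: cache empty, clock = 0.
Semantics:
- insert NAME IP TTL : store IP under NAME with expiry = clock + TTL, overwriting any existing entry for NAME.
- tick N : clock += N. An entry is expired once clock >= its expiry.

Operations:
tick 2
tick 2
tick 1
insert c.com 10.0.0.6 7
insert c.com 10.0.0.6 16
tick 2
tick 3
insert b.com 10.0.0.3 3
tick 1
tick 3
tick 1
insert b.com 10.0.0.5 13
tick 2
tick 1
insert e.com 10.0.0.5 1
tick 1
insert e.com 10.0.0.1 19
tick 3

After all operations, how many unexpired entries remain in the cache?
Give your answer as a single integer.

Op 1: tick 2 -> clock=2.
Op 2: tick 2 -> clock=4.
Op 3: tick 1 -> clock=5.
Op 4: insert c.com -> 10.0.0.6 (expiry=5+7=12). clock=5
Op 5: insert c.com -> 10.0.0.6 (expiry=5+16=21). clock=5
Op 6: tick 2 -> clock=7.
Op 7: tick 3 -> clock=10.
Op 8: insert b.com -> 10.0.0.3 (expiry=10+3=13). clock=10
Op 9: tick 1 -> clock=11.
Op 10: tick 3 -> clock=14. purged={b.com}
Op 11: tick 1 -> clock=15.
Op 12: insert b.com -> 10.0.0.5 (expiry=15+13=28). clock=15
Op 13: tick 2 -> clock=17.
Op 14: tick 1 -> clock=18.
Op 15: insert e.com -> 10.0.0.5 (expiry=18+1=19). clock=18
Op 16: tick 1 -> clock=19. purged={e.com}
Op 17: insert e.com -> 10.0.0.1 (expiry=19+19=38). clock=19
Op 18: tick 3 -> clock=22. purged={c.com}
Final cache (unexpired): {b.com,e.com} -> size=2

Answer: 2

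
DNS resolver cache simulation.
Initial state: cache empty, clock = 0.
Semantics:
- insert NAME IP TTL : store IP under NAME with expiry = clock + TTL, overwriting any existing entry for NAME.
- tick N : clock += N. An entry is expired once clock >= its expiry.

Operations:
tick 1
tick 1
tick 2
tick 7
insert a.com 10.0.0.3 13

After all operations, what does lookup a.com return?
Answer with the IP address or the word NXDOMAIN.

Op 1: tick 1 -> clock=1.
Op 2: tick 1 -> clock=2.
Op 3: tick 2 -> clock=4.
Op 4: tick 7 -> clock=11.
Op 5: insert a.com -> 10.0.0.3 (expiry=11+13=24). clock=11
lookup a.com: present, ip=10.0.0.3 expiry=24 > clock=11

Answer: 10.0.0.3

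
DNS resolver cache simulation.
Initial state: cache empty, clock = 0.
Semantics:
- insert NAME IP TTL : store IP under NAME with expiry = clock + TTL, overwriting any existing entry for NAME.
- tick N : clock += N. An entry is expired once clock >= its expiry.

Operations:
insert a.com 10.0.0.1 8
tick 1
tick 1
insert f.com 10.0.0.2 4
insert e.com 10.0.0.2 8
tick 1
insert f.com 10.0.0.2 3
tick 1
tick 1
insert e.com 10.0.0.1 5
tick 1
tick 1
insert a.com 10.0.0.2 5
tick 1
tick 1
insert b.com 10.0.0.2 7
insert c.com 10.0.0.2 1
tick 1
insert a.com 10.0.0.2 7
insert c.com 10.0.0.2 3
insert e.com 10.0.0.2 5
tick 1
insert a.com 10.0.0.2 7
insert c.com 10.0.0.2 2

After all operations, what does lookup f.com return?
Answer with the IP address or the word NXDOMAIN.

Answer: NXDOMAIN

Derivation:
Op 1: insert a.com -> 10.0.0.1 (expiry=0+8=8). clock=0
Op 2: tick 1 -> clock=1.
Op 3: tick 1 -> clock=2.
Op 4: insert f.com -> 10.0.0.2 (expiry=2+4=6). clock=2
Op 5: insert e.com -> 10.0.0.2 (expiry=2+8=10). clock=2
Op 6: tick 1 -> clock=3.
Op 7: insert f.com -> 10.0.0.2 (expiry=3+3=6). clock=3
Op 8: tick 1 -> clock=4.
Op 9: tick 1 -> clock=5.
Op 10: insert e.com -> 10.0.0.1 (expiry=5+5=10). clock=5
Op 11: tick 1 -> clock=6. purged={f.com}
Op 12: tick 1 -> clock=7.
Op 13: insert a.com -> 10.0.0.2 (expiry=7+5=12). clock=7
Op 14: tick 1 -> clock=8.
Op 15: tick 1 -> clock=9.
Op 16: insert b.com -> 10.0.0.2 (expiry=9+7=16). clock=9
Op 17: insert c.com -> 10.0.0.2 (expiry=9+1=10). clock=9
Op 18: tick 1 -> clock=10. purged={c.com,e.com}
Op 19: insert a.com -> 10.0.0.2 (expiry=10+7=17). clock=10
Op 20: insert c.com -> 10.0.0.2 (expiry=10+3=13). clock=10
Op 21: insert e.com -> 10.0.0.2 (expiry=10+5=15). clock=10
Op 22: tick 1 -> clock=11.
Op 23: insert a.com -> 10.0.0.2 (expiry=11+7=18). clock=11
Op 24: insert c.com -> 10.0.0.2 (expiry=11+2=13). clock=11
lookup f.com: not in cache (expired or never inserted)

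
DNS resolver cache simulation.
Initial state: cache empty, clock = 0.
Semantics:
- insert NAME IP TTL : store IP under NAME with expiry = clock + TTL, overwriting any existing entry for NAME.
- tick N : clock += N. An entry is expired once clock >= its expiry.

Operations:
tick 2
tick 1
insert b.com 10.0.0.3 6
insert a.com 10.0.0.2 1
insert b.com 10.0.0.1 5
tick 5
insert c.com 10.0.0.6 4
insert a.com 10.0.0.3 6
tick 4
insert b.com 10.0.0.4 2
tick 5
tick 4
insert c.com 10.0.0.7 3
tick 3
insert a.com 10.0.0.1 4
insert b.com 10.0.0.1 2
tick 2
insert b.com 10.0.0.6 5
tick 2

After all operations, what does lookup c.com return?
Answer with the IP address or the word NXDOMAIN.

Answer: NXDOMAIN

Derivation:
Op 1: tick 2 -> clock=2.
Op 2: tick 1 -> clock=3.
Op 3: insert b.com -> 10.0.0.3 (expiry=3+6=9). clock=3
Op 4: insert a.com -> 10.0.0.2 (expiry=3+1=4). clock=3
Op 5: insert b.com -> 10.0.0.1 (expiry=3+5=8). clock=3
Op 6: tick 5 -> clock=8. purged={a.com,b.com}
Op 7: insert c.com -> 10.0.0.6 (expiry=8+4=12). clock=8
Op 8: insert a.com -> 10.0.0.3 (expiry=8+6=14). clock=8
Op 9: tick 4 -> clock=12. purged={c.com}
Op 10: insert b.com -> 10.0.0.4 (expiry=12+2=14). clock=12
Op 11: tick 5 -> clock=17. purged={a.com,b.com}
Op 12: tick 4 -> clock=21.
Op 13: insert c.com -> 10.0.0.7 (expiry=21+3=24). clock=21
Op 14: tick 3 -> clock=24. purged={c.com}
Op 15: insert a.com -> 10.0.0.1 (expiry=24+4=28). clock=24
Op 16: insert b.com -> 10.0.0.1 (expiry=24+2=26). clock=24
Op 17: tick 2 -> clock=26. purged={b.com}
Op 18: insert b.com -> 10.0.0.6 (expiry=26+5=31). clock=26
Op 19: tick 2 -> clock=28. purged={a.com}
lookup c.com: not in cache (expired or never inserted)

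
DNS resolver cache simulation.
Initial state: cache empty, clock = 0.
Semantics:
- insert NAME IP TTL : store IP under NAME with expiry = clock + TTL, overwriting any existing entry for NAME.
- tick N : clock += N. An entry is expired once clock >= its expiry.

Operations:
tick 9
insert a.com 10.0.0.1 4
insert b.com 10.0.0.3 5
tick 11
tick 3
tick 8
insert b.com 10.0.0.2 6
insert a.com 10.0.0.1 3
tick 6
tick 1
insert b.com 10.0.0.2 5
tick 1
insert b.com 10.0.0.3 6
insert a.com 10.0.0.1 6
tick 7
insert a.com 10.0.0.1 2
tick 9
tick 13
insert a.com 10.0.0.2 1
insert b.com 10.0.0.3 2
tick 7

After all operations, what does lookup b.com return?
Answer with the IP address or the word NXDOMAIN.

Op 1: tick 9 -> clock=9.
Op 2: insert a.com -> 10.0.0.1 (expiry=9+4=13). clock=9
Op 3: insert b.com -> 10.0.0.3 (expiry=9+5=14). clock=9
Op 4: tick 11 -> clock=20. purged={a.com,b.com}
Op 5: tick 3 -> clock=23.
Op 6: tick 8 -> clock=31.
Op 7: insert b.com -> 10.0.0.2 (expiry=31+6=37). clock=31
Op 8: insert a.com -> 10.0.0.1 (expiry=31+3=34). clock=31
Op 9: tick 6 -> clock=37. purged={a.com,b.com}
Op 10: tick 1 -> clock=38.
Op 11: insert b.com -> 10.0.0.2 (expiry=38+5=43). clock=38
Op 12: tick 1 -> clock=39.
Op 13: insert b.com -> 10.0.0.3 (expiry=39+6=45). clock=39
Op 14: insert a.com -> 10.0.0.1 (expiry=39+6=45). clock=39
Op 15: tick 7 -> clock=46. purged={a.com,b.com}
Op 16: insert a.com -> 10.0.0.1 (expiry=46+2=48). clock=46
Op 17: tick 9 -> clock=55. purged={a.com}
Op 18: tick 13 -> clock=68.
Op 19: insert a.com -> 10.0.0.2 (expiry=68+1=69). clock=68
Op 20: insert b.com -> 10.0.0.3 (expiry=68+2=70). clock=68
Op 21: tick 7 -> clock=75. purged={a.com,b.com}
lookup b.com: not in cache (expired or never inserted)

Answer: NXDOMAIN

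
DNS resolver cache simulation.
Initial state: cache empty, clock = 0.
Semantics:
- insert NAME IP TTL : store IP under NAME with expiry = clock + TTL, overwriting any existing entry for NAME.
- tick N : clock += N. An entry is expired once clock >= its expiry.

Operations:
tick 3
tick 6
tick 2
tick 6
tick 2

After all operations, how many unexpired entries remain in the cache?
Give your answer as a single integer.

Answer: 0

Derivation:
Op 1: tick 3 -> clock=3.
Op 2: tick 6 -> clock=9.
Op 3: tick 2 -> clock=11.
Op 4: tick 6 -> clock=17.
Op 5: tick 2 -> clock=19.
Final cache (unexpired): {} -> size=0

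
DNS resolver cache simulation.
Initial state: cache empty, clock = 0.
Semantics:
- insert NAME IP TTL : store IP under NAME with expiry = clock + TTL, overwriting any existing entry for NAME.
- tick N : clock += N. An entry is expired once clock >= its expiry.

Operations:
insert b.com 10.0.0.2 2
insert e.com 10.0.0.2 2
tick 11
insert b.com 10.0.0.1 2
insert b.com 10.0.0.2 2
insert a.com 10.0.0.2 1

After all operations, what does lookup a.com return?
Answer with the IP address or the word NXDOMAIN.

Op 1: insert b.com -> 10.0.0.2 (expiry=0+2=2). clock=0
Op 2: insert e.com -> 10.0.0.2 (expiry=0+2=2). clock=0
Op 3: tick 11 -> clock=11. purged={b.com,e.com}
Op 4: insert b.com -> 10.0.0.1 (expiry=11+2=13). clock=11
Op 5: insert b.com -> 10.0.0.2 (expiry=11+2=13). clock=11
Op 6: insert a.com -> 10.0.0.2 (expiry=11+1=12). clock=11
lookup a.com: present, ip=10.0.0.2 expiry=12 > clock=11

Answer: 10.0.0.2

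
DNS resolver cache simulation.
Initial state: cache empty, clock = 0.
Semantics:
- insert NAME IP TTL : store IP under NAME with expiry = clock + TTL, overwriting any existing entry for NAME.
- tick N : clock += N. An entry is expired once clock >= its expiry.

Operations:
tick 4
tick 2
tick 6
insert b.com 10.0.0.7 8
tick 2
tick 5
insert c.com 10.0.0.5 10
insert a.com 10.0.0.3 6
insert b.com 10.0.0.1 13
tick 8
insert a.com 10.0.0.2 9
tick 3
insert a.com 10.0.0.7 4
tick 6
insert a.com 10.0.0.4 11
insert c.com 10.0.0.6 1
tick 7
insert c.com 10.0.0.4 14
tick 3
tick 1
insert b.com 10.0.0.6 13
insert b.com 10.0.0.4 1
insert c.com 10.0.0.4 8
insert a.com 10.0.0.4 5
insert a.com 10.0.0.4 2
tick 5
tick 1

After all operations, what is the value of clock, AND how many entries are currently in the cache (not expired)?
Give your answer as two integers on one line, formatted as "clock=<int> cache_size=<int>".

Answer: clock=53 cache_size=1

Derivation:
Op 1: tick 4 -> clock=4.
Op 2: tick 2 -> clock=6.
Op 3: tick 6 -> clock=12.
Op 4: insert b.com -> 10.0.0.7 (expiry=12+8=20). clock=12
Op 5: tick 2 -> clock=14.
Op 6: tick 5 -> clock=19.
Op 7: insert c.com -> 10.0.0.5 (expiry=19+10=29). clock=19
Op 8: insert a.com -> 10.0.0.3 (expiry=19+6=25). clock=19
Op 9: insert b.com -> 10.0.0.1 (expiry=19+13=32). clock=19
Op 10: tick 8 -> clock=27. purged={a.com}
Op 11: insert a.com -> 10.0.0.2 (expiry=27+9=36). clock=27
Op 12: tick 3 -> clock=30. purged={c.com}
Op 13: insert a.com -> 10.0.0.7 (expiry=30+4=34). clock=30
Op 14: tick 6 -> clock=36. purged={a.com,b.com}
Op 15: insert a.com -> 10.0.0.4 (expiry=36+11=47). clock=36
Op 16: insert c.com -> 10.0.0.6 (expiry=36+1=37). clock=36
Op 17: tick 7 -> clock=43. purged={c.com}
Op 18: insert c.com -> 10.0.0.4 (expiry=43+14=57). clock=43
Op 19: tick 3 -> clock=46.
Op 20: tick 1 -> clock=47. purged={a.com}
Op 21: insert b.com -> 10.0.0.6 (expiry=47+13=60). clock=47
Op 22: insert b.com -> 10.0.0.4 (expiry=47+1=48). clock=47
Op 23: insert c.com -> 10.0.0.4 (expiry=47+8=55). clock=47
Op 24: insert a.com -> 10.0.0.4 (expiry=47+5=52). clock=47
Op 25: insert a.com -> 10.0.0.4 (expiry=47+2=49). clock=47
Op 26: tick 5 -> clock=52. purged={a.com,b.com}
Op 27: tick 1 -> clock=53.
Final clock = 53
Final cache (unexpired): {c.com} -> size=1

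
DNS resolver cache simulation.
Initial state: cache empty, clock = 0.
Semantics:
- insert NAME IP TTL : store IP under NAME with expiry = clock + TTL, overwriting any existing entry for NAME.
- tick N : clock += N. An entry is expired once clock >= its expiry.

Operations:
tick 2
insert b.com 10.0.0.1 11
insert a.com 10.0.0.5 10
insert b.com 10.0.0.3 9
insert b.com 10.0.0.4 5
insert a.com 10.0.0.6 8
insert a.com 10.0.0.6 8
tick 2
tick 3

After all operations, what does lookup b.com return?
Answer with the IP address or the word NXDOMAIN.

Op 1: tick 2 -> clock=2.
Op 2: insert b.com -> 10.0.0.1 (expiry=2+11=13). clock=2
Op 3: insert a.com -> 10.0.0.5 (expiry=2+10=12). clock=2
Op 4: insert b.com -> 10.0.0.3 (expiry=2+9=11). clock=2
Op 5: insert b.com -> 10.0.0.4 (expiry=2+5=7). clock=2
Op 6: insert a.com -> 10.0.0.6 (expiry=2+8=10). clock=2
Op 7: insert a.com -> 10.0.0.6 (expiry=2+8=10). clock=2
Op 8: tick 2 -> clock=4.
Op 9: tick 3 -> clock=7. purged={b.com}
lookup b.com: not in cache (expired or never inserted)

Answer: NXDOMAIN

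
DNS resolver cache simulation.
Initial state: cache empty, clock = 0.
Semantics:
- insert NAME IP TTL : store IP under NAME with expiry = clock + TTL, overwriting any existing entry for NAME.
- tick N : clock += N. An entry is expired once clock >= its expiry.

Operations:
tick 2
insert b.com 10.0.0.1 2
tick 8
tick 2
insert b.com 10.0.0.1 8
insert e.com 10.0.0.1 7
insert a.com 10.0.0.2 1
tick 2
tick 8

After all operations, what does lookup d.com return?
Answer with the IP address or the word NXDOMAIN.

Op 1: tick 2 -> clock=2.
Op 2: insert b.com -> 10.0.0.1 (expiry=2+2=4). clock=2
Op 3: tick 8 -> clock=10. purged={b.com}
Op 4: tick 2 -> clock=12.
Op 5: insert b.com -> 10.0.0.1 (expiry=12+8=20). clock=12
Op 6: insert e.com -> 10.0.0.1 (expiry=12+7=19). clock=12
Op 7: insert a.com -> 10.0.0.2 (expiry=12+1=13). clock=12
Op 8: tick 2 -> clock=14. purged={a.com}
Op 9: tick 8 -> clock=22. purged={b.com,e.com}
lookup d.com: not in cache (expired or never inserted)

Answer: NXDOMAIN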